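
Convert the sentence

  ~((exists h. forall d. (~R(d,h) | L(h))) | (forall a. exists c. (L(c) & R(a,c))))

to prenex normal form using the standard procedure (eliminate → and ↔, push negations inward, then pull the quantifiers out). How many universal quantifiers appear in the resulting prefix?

2

Move each ¬ inward, flipping quantifiers it crosses:
  (forall h. exists d. (R(d,h) & ~L(h))) & (exists a. forall c. (~L(c) | ~R(a,c)))
Pull the quantifiers to the front (each side's bound variable is not free in the other side):
  forall h. exists d. exists a. forall c. (R(d,h) & ~L(h) & (~L(c) | ~R(a,c)))
The prefix is forall h exists d exists a forall c: 2 universal, 2 existential.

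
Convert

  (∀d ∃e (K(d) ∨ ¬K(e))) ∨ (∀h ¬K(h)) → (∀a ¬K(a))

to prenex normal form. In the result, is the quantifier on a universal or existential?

Rewrite implications/biconditionals: A → B as ¬A ∨ B.
  ¬((∀d ∃e (K(d) ∨ ¬K(e))) ∨ (∀h ¬K(h))) ∨ (∀a ¬K(a))
Push ¬ through the quantifiers and connectives to reach negation normal form:
  (∃d ∀e (¬K(d) ∧ K(e))) ∧ (∃h K(h)) ∨ (∀a ¬K(a))
All bound variables are already distinct, so no renaming is needed.
Finally move all quantifiers to the prefix:
  ∃d ∀e ∃h ∀a (¬K(d) ∧ K(e) ∧ K(h) ∨ ¬K(a))
The quantifier ∀a sits under an even number of negations (counting the antecedent side of each →), so it remains universal.

universal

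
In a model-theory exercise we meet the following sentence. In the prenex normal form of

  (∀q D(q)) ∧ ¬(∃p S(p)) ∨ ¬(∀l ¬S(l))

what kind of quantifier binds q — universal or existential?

Drive negations inward (¬∀x A ≡ ∃x ¬A, ¬∃x A ≡ ∀x ¬A, De Morgan for ∧/∨):
  (∀q D(q)) ∧ (∀p ¬S(p)) ∨ (∃l S(l))
All bound variables are already distinct, so no renaming is needed.
Extract every quantifier outward, since the variables are now distinct and don't occur free across branches:
  ∀q ∀p ∃l (D(q) ∧ ¬S(p) ∨ S(l))
The quantifier ∀q sits under an even number of negations, so it remains universal.

universal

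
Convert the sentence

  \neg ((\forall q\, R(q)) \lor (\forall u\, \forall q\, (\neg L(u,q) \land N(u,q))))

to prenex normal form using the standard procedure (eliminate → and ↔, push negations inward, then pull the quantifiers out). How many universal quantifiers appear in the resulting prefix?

0

Drive negations inward (¬∀x A ≡ ∃x ¬A, ¬∃x A ≡ ∀x ¬A, De Morgan for ∧/∨):
  (\exists q\, \neg R(q)) \land (\exists u\, \exists q\, (L(u,q) \lor \neg N(u,q)))
Rename bound variables to avoid capture: q↦t.
  (\exists q\, \neg R(q)) \land (\exists u\, \exists t\, (L(u,t) \lor \neg N(u,t)))
Pull the quantifiers to the front (each side's bound variable is not free in the other side):
  \exists q\, \exists u\, \exists t\, (\neg R(q) \land (L(u,t) \lor \neg N(u,t)))
The prefix is \exists q \exists u \exists t: 0 universal, 3 existential.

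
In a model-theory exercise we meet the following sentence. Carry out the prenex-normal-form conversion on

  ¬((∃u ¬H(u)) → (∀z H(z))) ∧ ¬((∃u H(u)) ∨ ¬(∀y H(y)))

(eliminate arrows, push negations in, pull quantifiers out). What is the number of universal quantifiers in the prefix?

2

Eliminate → and ↔ using ¬ and ∨.
  ¬(¬(∃u ¬H(u)) ∨ (∀z H(z))) ∧ ¬((∃u H(u)) ∨ ¬(∀y H(y)))
Push ¬ through the quantifiers and connectives to reach negation normal form:
  (∃u ¬H(u)) ∧ (∃z ¬H(z)) ∧ (∀u ¬H(u)) ∧ (∀y H(y))
Rename bound variables to avoid capture: u↦t.
  (∃u ¬H(u)) ∧ (∃z ¬H(z)) ∧ (∀t ¬H(t)) ∧ (∀y H(y))
Pull the quantifiers to the front (each side's bound variable is not free in the other side):
  ∃u ∃z ∀t ∀y (¬H(u) ∧ ¬H(z) ∧ ¬H(t) ∧ H(y))
The prefix is ∃u ∃z ∀t ∀y: 2 universal, 2 existential.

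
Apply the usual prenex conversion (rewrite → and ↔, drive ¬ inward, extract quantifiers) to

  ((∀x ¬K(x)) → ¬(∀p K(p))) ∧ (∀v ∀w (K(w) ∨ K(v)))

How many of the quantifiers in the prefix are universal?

Eliminate → and ↔ using ¬ and ∨.
  (¬(∀x ¬K(x)) ∨ ¬(∀p K(p))) ∧ (∀v ∀w (K(w) ∨ K(v)))
Move each ¬ inward, flipping quantifiers it crosses:
  ((∃x K(x)) ∨ (∃p ¬K(p))) ∧ (∀v ∀w (K(w) ∨ K(v)))
All bound variables are already distinct, so no renaming is needed.
Finally move all quantifiers to the prefix:
  ∃x ∃p ∀v ∀w ((K(x) ∨ ¬K(p)) ∧ (K(w) ∨ K(v)))
The prefix is ∃x ∃p ∀v ∀w: 2 universal, 2 existential.

2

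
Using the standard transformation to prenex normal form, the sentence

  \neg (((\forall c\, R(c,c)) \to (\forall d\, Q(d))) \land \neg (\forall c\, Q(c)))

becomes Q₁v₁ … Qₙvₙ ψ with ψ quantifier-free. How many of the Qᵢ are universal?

First replace A → B with ¬A ∨ B.
  \neg ((\neg (\forall c\, R(c,c)) \lor (\forall d\, Q(d))) \land \neg (\forall c\, Q(c)))
Drive negations inward (¬∀x A ≡ ∃x ¬A, ¬∃x A ≡ ∀x ¬A, De Morgan for ∧/∨):
  (\forall c\, R(c,c)) \land (\exists d\, \neg Q(d)) \lor (\forall c\, Q(c))
Give each quantifier a distinct variable: c↦w1.
  (\forall c\, R(c,c)) \land (\exists d\, \neg Q(d)) \lor (\forall w1\, Q(w1))
Extract every quantifier outward, since the variables are now distinct and don't occur free across branches:
  \forall c\, \exists d\, \forall w1\, (R(c,c) \land \neg Q(d) \lor Q(w1))
The prefix is \forall c \exists d \forall w1: 2 universal, 1 existential.

2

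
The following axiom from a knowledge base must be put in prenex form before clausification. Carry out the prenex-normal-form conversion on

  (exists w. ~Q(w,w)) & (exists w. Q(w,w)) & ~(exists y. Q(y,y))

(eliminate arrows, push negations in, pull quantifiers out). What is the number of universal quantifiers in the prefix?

Move each ¬ inward, flipping quantifiers it crosses:
  (exists w. ~Q(w,w)) & (exists w. Q(w,w)) & (forall y. ~Q(y,y))
Standardize variables apart so no two quantifiers bind the same name: w↦p.
  (exists w. ~Q(w,w)) & (exists p. Q(p,p)) & (forall y. ~Q(y,y))
Finally move all quantifiers to the prefix:
  exists w. exists p. forall y. (~Q(w,w) & Q(p,p) & ~Q(y,y))
The prefix is exists w exists p forall y: 1 universal, 2 existential.

1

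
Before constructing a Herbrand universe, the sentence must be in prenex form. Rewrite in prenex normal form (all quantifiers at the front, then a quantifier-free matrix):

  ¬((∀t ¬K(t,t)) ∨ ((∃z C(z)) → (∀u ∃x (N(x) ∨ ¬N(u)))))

∃t ∃z ∃u ∀x (K(t,t) ∧ C(z) ∧ ¬N(x) ∧ N(u))

Rewrite implications/biconditionals: A → B as ¬A ∨ B.
  ¬((∀t ¬K(t,t)) ∨ ¬(∃z C(z)) ∨ (∀u ∃x (N(x) ∨ ¬N(u))))
Push ¬ through the quantifiers and connectives to reach negation normal form:
  (∃t K(t,t)) ∧ (∃z C(z)) ∧ (∃u ∀x (¬N(x) ∧ N(u)))
Extract every quantifier outward, since the variables are now distinct and don't occur free across branches:
  ∃t ∃z ∃u ∀x (K(t,t) ∧ C(z) ∧ ¬N(x) ∧ N(u))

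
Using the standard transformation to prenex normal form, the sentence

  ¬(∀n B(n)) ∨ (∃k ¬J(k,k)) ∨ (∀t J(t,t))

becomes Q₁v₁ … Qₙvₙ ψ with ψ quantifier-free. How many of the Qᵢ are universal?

Drive negations inward (¬∀x A ≡ ∃x ¬A, ¬∃x A ≡ ∀x ¬A, De Morgan for ∧/∨):
  (∃n ¬B(n)) ∨ (∃k ¬J(k,k)) ∨ (∀t J(t,t))
All bound variables are already distinct, so no renaming is needed.
Finally move all quantifiers to the prefix:
  ∃n ∃k ∀t (¬B(n) ∨ ¬J(k,k) ∨ J(t,t))
The prefix is ∃n ∃k ∀t: 1 universal, 2 existential.

1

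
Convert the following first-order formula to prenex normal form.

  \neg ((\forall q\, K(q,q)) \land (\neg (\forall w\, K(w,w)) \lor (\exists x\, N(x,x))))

Push ¬ through the quantifiers and connectives to reach negation normal form:
  (\exists q\, \neg K(q,q)) \lor (\forall w\, K(w,w)) \land (\forall x\, \neg N(x,x))
All bound variables are already distinct, so no renaming is needed.
Extract every quantifier outward, since the variables are now distinct and don't occur free across branches:
  \exists q\, \forall w\, \forall x\, (\neg K(q,q) \lor K(w,w) \land \neg N(x,x))

\exists q\, \forall w\, \forall x\, (\neg K(q,q) \lor K(w,w) \land \neg N(x,x))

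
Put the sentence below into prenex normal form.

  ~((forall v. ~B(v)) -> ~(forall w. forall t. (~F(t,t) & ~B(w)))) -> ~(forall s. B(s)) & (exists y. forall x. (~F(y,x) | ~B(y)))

exists v. exists w. exists t. exists s. exists y. forall x. (B(v) | F(t,t) | B(w) | ~B(s) & (~F(y,x) | ~B(y)))

Rewrite implications/biconditionals: A → B as ¬A ∨ B.
  ~~(~(forall v. ~B(v)) | ~(forall w. forall t. (~F(t,t) & ~B(w)))) | ~(forall s. B(s)) & (exists y. forall x. (~F(y,x) | ~B(y)))
Push ¬ through the quantifiers and connectives to reach negation normal form:
  (exists v. B(v)) | (exists w. exists t. (F(t,t) | B(w))) | (exists s. ~B(s)) & (exists y. forall x. (~F(y,x) | ~B(y)))
All bound variables are already distinct, so no renaming is needed.
Finally move all quantifiers to the prefix:
  exists v. exists w. exists t. exists s. exists y. forall x. (B(v) | F(t,t) | B(w) | ~B(s) & (~F(y,x) | ~B(y)))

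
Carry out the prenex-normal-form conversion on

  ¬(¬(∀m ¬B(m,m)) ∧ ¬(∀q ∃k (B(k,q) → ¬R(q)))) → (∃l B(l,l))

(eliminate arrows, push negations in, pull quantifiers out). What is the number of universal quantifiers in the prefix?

Eliminate → and ↔ using ¬ and ∨.
  ¬¬(¬(∀m ¬B(m,m)) ∧ ¬(∀q ∃k (¬B(k,q) ∨ ¬R(q)))) ∨ (∃l B(l,l))
Move each ¬ inward, flipping quantifiers it crosses:
  (∃m B(m,m)) ∧ (∃q ∀k (B(k,q) ∧ R(q))) ∨ (∃l B(l,l))
All bound variables are already distinct, so no renaming is needed.
Pull the quantifiers to the front (each side's bound variable is not free in the other side):
  ∃m ∃q ∀k ∃l (B(m,m) ∧ B(k,q) ∧ R(q) ∨ B(l,l))
The prefix is ∃m ∃q ∀k ∃l: 1 universal, 3 existential.

1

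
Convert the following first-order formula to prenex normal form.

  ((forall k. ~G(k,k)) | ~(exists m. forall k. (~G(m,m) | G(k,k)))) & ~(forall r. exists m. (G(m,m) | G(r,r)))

Move each ¬ inward, flipping quantifiers it crosses:
  ((forall k. ~G(k,k)) | (forall m. exists k. (G(m,m) & ~G(k,k)))) & (exists r. forall m. (~G(m,m) & ~G(r,r)))
Rename bound variables to avoid capture: k↦u1, m↦y1.
  ((forall k. ~G(k,k)) | (forall m. exists u1. (G(m,m) & ~G(u1,u1)))) & (exists r. forall y1. (~G(y1,y1) & ~G(r,r)))
Pull the quantifiers to the front (each side's bound variable is not free in the other side):
  forall k. forall m. exists u1. exists r. forall y1. ((~G(k,k) | G(m,m) & ~G(u1,u1)) & ~G(y1,y1) & ~G(r,r))

forall k. forall m. exists u1. exists r. forall y1. ((~G(k,k) | G(m,m) & ~G(u1,u1)) & ~G(y1,y1) & ~G(r,r))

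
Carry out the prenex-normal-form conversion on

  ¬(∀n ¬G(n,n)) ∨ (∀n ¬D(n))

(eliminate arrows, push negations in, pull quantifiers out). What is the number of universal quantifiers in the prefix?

Push ¬ through the quantifiers and connectives to reach negation normal form:
  (∃n G(n,n)) ∨ (∀n ¬D(n))
Standardize variables apart so no two quantifiers bind the same name: n↦r.
  (∃n G(n,n)) ∨ (∀r ¬D(r))
Finally move all quantifiers to the prefix:
  ∃n ∀r (G(n,n) ∨ ¬D(r))
The prefix is ∃n ∀r: 1 universal, 1 existential.

1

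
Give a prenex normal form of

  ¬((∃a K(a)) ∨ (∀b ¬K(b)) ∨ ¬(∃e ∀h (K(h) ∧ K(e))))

Move each ¬ inward, flipping quantifiers it crosses:
  (∀a ¬K(a)) ∧ (∃b K(b)) ∧ (∃e ∀h (K(h) ∧ K(e)))
Extract every quantifier outward, since the variables are now distinct and don't occur free across branches:
  ∀a ∃b ∃e ∀h (¬K(a) ∧ K(b) ∧ K(h) ∧ K(e))

∀a ∃b ∃e ∀h (¬K(a) ∧ K(b) ∧ K(h) ∧ K(e))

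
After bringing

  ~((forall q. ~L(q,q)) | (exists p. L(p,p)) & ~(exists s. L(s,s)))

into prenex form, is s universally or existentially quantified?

Drive negations inward (¬∀x A ≡ ∃x ¬A, ¬∃x A ≡ ∀x ¬A, De Morgan for ∧/∨):
  (exists q. L(q,q)) & ((forall p. ~L(p,p)) | (exists s. L(s,s)))
Pull the quantifiers to the front (each side's bound variable is not free in the other side):
  exists q. forall p. exists s. (L(q,q) & (~L(p,p) | L(s,s)))
The quantifier exists s sits under an even number of negations, so it remains existential.

existential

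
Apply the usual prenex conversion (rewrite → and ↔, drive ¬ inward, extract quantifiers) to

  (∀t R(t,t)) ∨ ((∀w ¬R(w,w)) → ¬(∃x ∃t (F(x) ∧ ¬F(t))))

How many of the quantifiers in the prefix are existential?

First replace A → B with ¬A ∨ B.
  (∀t R(t,t)) ∨ ¬(∀w ¬R(w,w)) ∨ ¬(∃x ∃t (F(x) ∧ ¬F(t)))
Move each ¬ inward, flipping quantifiers it crosses:
  (∀t R(t,t)) ∨ (∃w R(w,w)) ∨ (∀x ∀t (¬F(x) ∨ F(t)))
Give each quantifier a distinct variable: t↦z1.
  (∀t R(t,t)) ∨ (∃w R(w,w)) ∨ (∀x ∀z1 (¬F(x) ∨ F(z1)))
Finally move all quantifiers to the prefix:
  ∀t ∃w ∀x ∀z1 (R(t,t) ∨ R(w,w) ∨ ¬F(x) ∨ F(z1))
The prefix is ∀t ∃w ∀x ∀z1: 3 universal, 1 existential.

1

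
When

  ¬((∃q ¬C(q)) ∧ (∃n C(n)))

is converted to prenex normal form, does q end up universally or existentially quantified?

Move each ¬ inward, flipping quantifiers it crosses:
  (∀q C(q)) ∨ (∀n ¬C(n))
Pull the quantifiers to the front (each side's bound variable is not free in the other side):
  ∀q ∀n (C(q) ∨ ¬C(n))
The quantifier ∃q sits under an odd number of negations, so it flips to ∀q.

universal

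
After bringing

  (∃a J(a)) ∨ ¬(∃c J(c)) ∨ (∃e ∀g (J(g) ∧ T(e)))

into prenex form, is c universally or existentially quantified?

Drive negations inward (¬∀x A ≡ ∃x ¬A, ¬∃x A ≡ ∀x ¬A, De Morgan for ∧/∨):
  (∃a J(a)) ∨ (∀c ¬J(c)) ∨ (∃e ∀g (J(g) ∧ T(e)))
All bound variables are already distinct, so no renaming is needed.
Pull the quantifiers to the front (each side's bound variable is not free in the other side):
  ∃a ∀c ∃e ∀g (J(a) ∨ ¬J(c) ∨ J(g) ∧ T(e))
The quantifier ∃c sits under an odd number of negations, so it flips to ∀c.

universal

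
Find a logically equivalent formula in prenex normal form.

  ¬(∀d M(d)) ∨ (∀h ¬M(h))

Drive negations inward (¬∀x A ≡ ∃x ¬A, ¬∃x A ≡ ∀x ¬A, De Morgan for ∧/∨):
  (∃d ¬M(d)) ∨ (∀h ¬M(h))
All bound variables are already distinct, so no renaming is needed.
Pull the quantifiers to the front (each side's bound variable is not free in the other side):
  ∃d ∀h (¬M(d) ∨ ¬M(h))

∃d ∀h (¬M(d) ∨ ¬M(h))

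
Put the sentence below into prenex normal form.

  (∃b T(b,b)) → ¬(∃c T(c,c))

Rewrite implications/biconditionals: A → B as ¬A ∨ B.
  ¬(∃b T(b,b)) ∨ ¬(∃c T(c,c))
Drive negations inward (¬∀x A ≡ ∃x ¬A, ¬∃x A ≡ ∀x ¬A, De Morgan for ∧/∨):
  (∀b ¬T(b,b)) ∨ (∀c ¬T(c,c))
All bound variables are already distinct, so no renaming is needed.
Pull the quantifiers to the front (each side's bound variable is not free in the other side):
  ∀b ∀c (¬T(b,b) ∨ ¬T(c,c))

∀b ∀c (¬T(b,b) ∨ ¬T(c,c))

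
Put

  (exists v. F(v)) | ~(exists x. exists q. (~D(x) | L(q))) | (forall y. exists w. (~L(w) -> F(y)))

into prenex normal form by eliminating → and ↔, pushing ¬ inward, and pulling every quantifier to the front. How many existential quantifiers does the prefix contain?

2

First replace A → B with ¬A ∨ B.
  (exists v. F(v)) | ~(exists x. exists q. (~D(x) | L(q))) | (forall y. exists w. (~~L(w) | F(y)))
Move each ¬ inward, flipping quantifiers it crosses:
  (exists v. F(v)) | (forall x. forall q. (D(x) & ~L(q))) | (forall y. exists w. (L(w) | F(y)))
All bound variables are already distinct, so no renaming is needed.
Extract every quantifier outward, since the variables are now distinct and don't occur free across branches:
  exists v. forall x. forall q. forall y. exists w. (F(v) | D(x) & ~L(q) | L(w) | F(y))
The prefix is exists v forall x forall q forall y exists w: 3 universal, 2 existential.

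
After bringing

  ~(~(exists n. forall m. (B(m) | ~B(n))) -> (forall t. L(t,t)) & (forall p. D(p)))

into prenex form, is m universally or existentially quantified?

existential

Rewrite implications/biconditionals: A → B as ¬A ∨ B.
  ~(~~(exists n. forall m. (B(m) | ~B(n))) | (forall t. L(t,t)) & (forall p. D(p)))
Move each ¬ inward, flipping quantifiers it crosses:
  (forall n. exists m. (~B(m) & B(n))) & ((exists t. ~L(t,t)) | (exists p. ~D(p)))
Pull the quantifiers to the front (each side's bound variable is not free in the other side):
  forall n. exists m. exists t. exists p. (~B(m) & B(n) & (~L(t,t) | ~D(p)))
The quantifier forall m sits under an odd number of negations (counting the antecedent side of each →), so it flips to exists m.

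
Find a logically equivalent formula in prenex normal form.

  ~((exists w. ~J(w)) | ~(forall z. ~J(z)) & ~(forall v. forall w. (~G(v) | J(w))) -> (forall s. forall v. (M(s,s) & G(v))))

exists w. exists z. exists v. exists p. exists s. exists z1. ((~J(w) | J(z) & G(v) & ~J(p)) & (~M(s,s) | ~G(z1)))

Eliminate → and ↔ using ¬ and ∨.
  ~(~((exists w. ~J(w)) | ~(forall z. ~J(z)) & ~(forall v. forall w. (~G(v) | J(w)))) | (forall s. forall v. (M(s,s) & G(v))))
Move each ¬ inward, flipping quantifiers it crosses:
  ((exists w. ~J(w)) | (exists z. J(z)) & (exists v. exists w. (G(v) & ~J(w)))) & (exists s. exists v. (~M(s,s) | ~G(v)))
Standardize variables apart so no two quantifiers bind the same name: w↦p, v↦z1.
  ((exists w. ~J(w)) | (exists z. J(z)) & (exists v. exists p. (G(v) & ~J(p)))) & (exists s. exists z1. (~M(s,s) | ~G(z1)))
Finally move all quantifiers to the prefix:
  exists w. exists z. exists v. exists p. exists s. exists z1. ((~J(w) | J(z) & G(v) & ~J(p)) & (~M(s,s) | ~G(z1)))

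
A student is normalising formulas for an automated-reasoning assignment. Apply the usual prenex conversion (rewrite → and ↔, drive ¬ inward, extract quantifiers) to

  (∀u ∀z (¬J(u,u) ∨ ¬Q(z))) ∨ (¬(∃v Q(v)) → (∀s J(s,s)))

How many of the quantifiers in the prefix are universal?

3

First replace A → B with ¬A ∨ B.
  (∀u ∀z (¬J(u,u) ∨ ¬Q(z))) ∨ ¬¬(∃v Q(v)) ∨ (∀s J(s,s))
Move each ¬ inward, flipping quantifiers it crosses:
  (∀u ∀z (¬J(u,u) ∨ ¬Q(z))) ∨ (∃v Q(v)) ∨ (∀s J(s,s))
All bound variables are already distinct, so no renaming is needed.
Pull the quantifiers to the front (each side's bound variable is not free in the other side):
  ∀u ∀z ∃v ∀s (¬J(u,u) ∨ ¬Q(z) ∨ Q(v) ∨ J(s,s))
The prefix is ∀u ∀z ∃v ∀s: 3 universal, 1 existential.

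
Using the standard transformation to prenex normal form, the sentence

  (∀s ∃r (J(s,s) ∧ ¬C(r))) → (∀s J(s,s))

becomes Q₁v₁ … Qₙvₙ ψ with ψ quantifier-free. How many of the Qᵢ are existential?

1

Rewrite implications/biconditionals: A → B as ¬A ∨ B.
  ¬(∀s ∃r (J(s,s) ∧ ¬C(r))) ∨ (∀s J(s,s))
Push ¬ through the quantifiers and connectives to reach negation normal form:
  (∃s ∀r (¬J(s,s) ∨ C(r))) ∨ (∀s J(s,s))
Give each quantifier a distinct variable: s↦p.
  (∃s ∀r (¬J(s,s) ∨ C(r))) ∨ (∀p J(p,p))
Finally move all quantifiers to the prefix:
  ∃s ∀r ∀p (¬J(s,s) ∨ C(r) ∨ J(p,p))
The prefix is ∃s ∀r ∀p: 2 universal, 1 existential.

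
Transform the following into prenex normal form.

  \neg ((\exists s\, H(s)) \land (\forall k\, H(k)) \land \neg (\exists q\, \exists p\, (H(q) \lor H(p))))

Push ¬ through the quantifiers and connectives to reach negation normal form:
  (\forall s\, \neg H(s)) \lor (\exists k\, \neg H(k)) \lor (\exists q\, \exists p\, (H(q) \lor H(p)))
All bound variables are already distinct, so no renaming is needed.
Pull the quantifiers to the front (each side's bound variable is not free in the other side):
  \forall s\, \exists k\, \exists q\, \exists p\, (\neg H(s) \lor \neg H(k) \lor H(q) \lor H(p))

\forall s\, \exists k\, \exists q\, \exists p\, (\neg H(s) \lor \neg H(k) \lor H(q) \lor H(p))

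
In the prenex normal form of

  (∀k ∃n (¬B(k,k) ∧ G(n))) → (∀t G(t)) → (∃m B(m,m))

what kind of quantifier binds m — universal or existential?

existential

Eliminate → and ↔ using ¬ and ∨.
  ¬(∀k ∃n (¬B(k,k) ∧ G(n))) ∨ ¬(∀t G(t)) ∨ (∃m B(m,m))
Move each ¬ inward, flipping quantifiers it crosses:
  (∃k ∀n (B(k,k) ∨ ¬G(n))) ∨ (∃t ¬G(t)) ∨ (∃m B(m,m))
Finally move all quantifiers to the prefix:
  ∃k ∀n ∃t ∃m (B(k,k) ∨ ¬G(n) ∨ ¬G(t) ∨ B(m,m))
The quantifier ∃m sits under an even number of negations (counting the antecedent side of each →), so it remains existential.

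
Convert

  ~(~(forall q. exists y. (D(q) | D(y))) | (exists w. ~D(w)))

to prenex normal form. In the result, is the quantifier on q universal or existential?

Push ¬ through the quantifiers and connectives to reach negation normal form:
  (forall q. exists y. (D(q) | D(y))) & (forall w. D(w))
All bound variables are already distinct, so no renaming is needed.
Finally move all quantifiers to the prefix:
  forall q. exists y. forall w. ((D(q) | D(y)) & D(w))
The quantifier forall q sits under an even number of negations, so it remains universal.

universal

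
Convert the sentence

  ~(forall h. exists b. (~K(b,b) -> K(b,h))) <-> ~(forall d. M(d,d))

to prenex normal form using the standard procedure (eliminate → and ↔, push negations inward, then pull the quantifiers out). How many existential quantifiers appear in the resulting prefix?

First replace A → B with ¬A ∨ B; A ↔ B as (¬A ∨ B) ∧ (¬B ∨ A).
  (~~(forall h. exists b. (~~K(b,b) | K(b,h))) | ~(forall d. M(d,d))) & (~~(forall d. M(d,d)) | ~(forall h. exists b. (~~K(b,b) | K(b,h))))
Move each ¬ inward, flipping quantifiers it crosses:
  ((forall h. exists b. (K(b,b) | K(b,h))) | (exists d. ~M(d,d))) & ((forall d. M(d,d)) | (exists h. forall b. (~K(b,b) & ~K(b,h))))
Give each quantifier a distinct variable: d↦v, h↦c, b↦x.
  ((forall h. exists b. (K(b,b) | K(b,h))) | (exists d. ~M(d,d))) & ((forall v. M(v,v)) | (exists c. forall x. (~K(x,x) & ~K(x,c))))
Pull the quantifiers to the front (each side's bound variable is not free in the other side):
  forall h. exists b. exists d. forall v. exists c. forall x. ((K(b,b) | K(b,h) | ~M(d,d)) & (M(v,v) | ~K(x,x) & ~K(x,c)))
The prefix is forall h exists b exists d forall v exists c forall x: 3 universal, 3 existential.

3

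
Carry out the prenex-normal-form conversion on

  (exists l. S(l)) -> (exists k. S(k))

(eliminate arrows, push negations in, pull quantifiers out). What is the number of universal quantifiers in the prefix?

Eliminate → and ↔ using ¬ and ∨.
  ~(exists l. S(l)) | (exists k. S(k))
Drive negations inward (¬∀x A ≡ ∃x ¬A, ¬∃x A ≡ ∀x ¬A, De Morgan for ∧/∨):
  (forall l. ~S(l)) | (exists k. S(k))
All bound variables are already distinct, so no renaming is needed.
Finally move all quantifiers to the prefix:
  forall l. exists k. (~S(l) | S(k))
The prefix is forall l exists k: 1 universal, 1 existential.

1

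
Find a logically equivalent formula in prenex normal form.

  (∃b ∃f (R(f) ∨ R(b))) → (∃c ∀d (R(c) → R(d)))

Eliminate → and ↔ using ¬ and ∨.
  ¬(∃b ∃f (R(f) ∨ R(b))) ∨ (∃c ∀d (¬R(c) ∨ R(d)))
Push ¬ through the quantifiers and connectives to reach negation normal form:
  (∀b ∀f (¬R(f) ∧ ¬R(b))) ∨ (∃c ∀d (¬R(c) ∨ R(d)))
Extract every quantifier outward, since the variables are now distinct and don't occur free across branches:
  ∀b ∀f ∃c ∀d (¬R(f) ∧ ¬R(b) ∨ ¬R(c) ∨ R(d))

∀b ∀f ∃c ∀d (¬R(f) ∧ ¬R(b) ∨ ¬R(c) ∨ R(d))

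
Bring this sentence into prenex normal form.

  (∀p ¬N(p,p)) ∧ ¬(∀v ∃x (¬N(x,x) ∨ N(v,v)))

Push ¬ through the quantifiers and connectives to reach negation normal form:
  (∀p ¬N(p,p)) ∧ (∃v ∀x (N(x,x) ∧ ¬N(v,v)))
All bound variables are already distinct, so no renaming is needed.
Pull the quantifiers to the front (each side's bound variable is not free in the other side):
  ∀p ∃v ∀x (¬N(p,p) ∧ N(x,x) ∧ ¬N(v,v))

∀p ∃v ∀x (¬N(p,p) ∧ N(x,x) ∧ ¬N(v,v))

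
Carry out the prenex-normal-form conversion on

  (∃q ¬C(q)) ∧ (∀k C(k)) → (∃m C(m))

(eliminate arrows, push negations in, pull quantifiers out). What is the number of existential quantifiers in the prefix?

Eliminate → and ↔ using ¬ and ∨.
  ¬((∃q ¬C(q)) ∧ (∀k C(k))) ∨ (∃m C(m))
Push ¬ through the quantifiers and connectives to reach negation normal form:
  (∀q C(q)) ∨ (∃k ¬C(k)) ∨ (∃m C(m))
All bound variables are already distinct, so no renaming is needed.
Extract every quantifier outward, since the variables are now distinct and don't occur free across branches:
  ∀q ∃k ∃m (C(q) ∨ ¬C(k) ∨ C(m))
The prefix is ∀q ∃k ∃m: 1 universal, 2 existential.

2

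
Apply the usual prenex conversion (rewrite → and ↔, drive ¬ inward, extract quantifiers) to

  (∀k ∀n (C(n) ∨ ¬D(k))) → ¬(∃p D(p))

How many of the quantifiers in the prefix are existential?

2

Eliminate → and ↔ using ¬ and ∨.
  ¬(∀k ∀n (C(n) ∨ ¬D(k))) ∨ ¬(∃p D(p))
Drive negations inward (¬∀x A ≡ ∃x ¬A, ¬∃x A ≡ ∀x ¬A, De Morgan for ∧/∨):
  (∃k ∃n (¬C(n) ∧ D(k))) ∨ (∀p ¬D(p))
All bound variables are already distinct, so no renaming is needed.
Finally move all quantifiers to the prefix:
  ∃k ∃n ∀p (¬C(n) ∧ D(k) ∨ ¬D(p))
The prefix is ∃k ∃n ∀p: 1 universal, 2 existential.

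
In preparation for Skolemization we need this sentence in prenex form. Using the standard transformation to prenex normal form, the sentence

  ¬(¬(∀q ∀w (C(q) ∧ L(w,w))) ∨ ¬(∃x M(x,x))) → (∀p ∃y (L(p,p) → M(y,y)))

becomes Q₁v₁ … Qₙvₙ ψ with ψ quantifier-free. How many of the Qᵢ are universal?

Rewrite implications/biconditionals: A → B as ¬A ∨ B.
  ¬¬(¬(∀q ∀w (C(q) ∧ L(w,w))) ∨ ¬(∃x M(x,x))) ∨ (∀p ∃y (¬L(p,p) ∨ M(y,y)))
Move each ¬ inward, flipping quantifiers it crosses:
  (∃q ∃w (¬C(q) ∨ ¬L(w,w))) ∨ (∀x ¬M(x,x)) ∨ (∀p ∃y (¬L(p,p) ∨ M(y,y)))
Pull the quantifiers to the front (each side's bound variable is not free in the other side):
  ∃q ∃w ∀x ∀p ∃y (¬C(q) ∨ ¬L(w,w) ∨ ¬M(x,x) ∨ ¬L(p,p) ∨ M(y,y))
The prefix is ∃q ∃w ∀x ∀p ∃y: 2 universal, 3 existential.

2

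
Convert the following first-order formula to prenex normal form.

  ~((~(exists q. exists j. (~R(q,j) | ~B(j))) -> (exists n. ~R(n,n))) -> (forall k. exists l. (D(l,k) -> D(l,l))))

Eliminate → and ↔ using ¬ and ∨.
  ~(~(~~(exists q. exists j. (~R(q,j) | ~B(j))) | (exists n. ~R(n,n))) | (forall k. exists l. (~D(l,k) | D(l,l))))
Move each ¬ inward, flipping quantifiers it crosses:
  ((exists q. exists j. (~R(q,j) | ~B(j))) | (exists n. ~R(n,n))) & (exists k. forall l. (D(l,k) & ~D(l,l)))
All bound variables are already distinct, so no renaming is needed.
Pull the quantifiers to the front (each side's bound variable is not free in the other side):
  exists q. exists j. exists n. exists k. forall l. ((~R(q,j) | ~B(j) | ~R(n,n)) & D(l,k) & ~D(l,l))

exists q. exists j. exists n. exists k. forall l. ((~R(q,j) | ~B(j) | ~R(n,n)) & D(l,k) & ~D(l,l))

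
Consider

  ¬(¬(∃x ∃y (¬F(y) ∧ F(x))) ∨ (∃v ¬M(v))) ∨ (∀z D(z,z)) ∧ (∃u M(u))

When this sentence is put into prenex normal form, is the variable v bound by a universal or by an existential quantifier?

universal

Push ¬ through the quantifiers and connectives to reach negation normal form:
  (∃x ∃y (¬F(y) ∧ F(x))) ∧ (∀v M(v)) ∨ (∀z D(z,z)) ∧ (∃u M(u))
Finally move all quantifiers to the prefix:
  ∃x ∃y ∀v ∀z ∃u (¬F(y) ∧ F(x) ∧ M(v) ∨ D(z,z) ∧ M(u))
The quantifier ∃v sits under an odd number of negations, so it flips to ∀v.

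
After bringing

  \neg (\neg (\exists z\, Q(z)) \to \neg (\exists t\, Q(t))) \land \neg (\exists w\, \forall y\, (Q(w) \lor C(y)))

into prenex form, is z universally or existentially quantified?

universal

Rewrite implications/biconditionals: A → B as ¬A ∨ B.
  \neg (\neg \neg (\exists z\, Q(z)) \lor \neg (\exists t\, Q(t))) \land \neg (\exists w\, \forall y\, (Q(w) \lor C(y)))
Push ¬ through the quantifiers and connectives to reach negation normal form:
  (\forall z\, \neg Q(z)) \land (\exists t\, Q(t)) \land (\forall w\, \exists y\, (\neg Q(w) \land \neg C(y)))
All bound variables are already distinct, so no renaming is needed.
Finally move all quantifiers to the prefix:
  \forall z\, \exists t\, \forall w\, \exists y\, (\neg Q(z) \land Q(t) \land \neg Q(w) \land \neg C(y))
The quantifier \exists z sits under an odd number of negations (counting the antecedent side of each →), so it flips to \forall z.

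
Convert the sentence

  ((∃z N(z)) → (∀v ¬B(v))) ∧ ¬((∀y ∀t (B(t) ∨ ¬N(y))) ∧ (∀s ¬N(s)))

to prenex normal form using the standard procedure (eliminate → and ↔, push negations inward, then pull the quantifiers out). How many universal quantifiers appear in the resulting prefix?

Eliminate → and ↔ using ¬ and ∨.
  (¬(∃z N(z)) ∨ (∀v ¬B(v))) ∧ ¬((∀y ∀t (B(t) ∨ ¬N(y))) ∧ (∀s ¬N(s)))
Move each ¬ inward, flipping quantifiers it crosses:
  ((∀z ¬N(z)) ∨ (∀v ¬B(v))) ∧ ((∃y ∃t (¬B(t) ∧ N(y))) ∨ (∃s N(s)))
Extract every quantifier outward, since the variables are now distinct and don't occur free across branches:
  ∀z ∀v ∃y ∃t ∃s ((¬N(z) ∨ ¬B(v)) ∧ (¬B(t) ∧ N(y) ∨ N(s)))
The prefix is ∀z ∀v ∃y ∃t ∃s: 2 universal, 3 existential.

2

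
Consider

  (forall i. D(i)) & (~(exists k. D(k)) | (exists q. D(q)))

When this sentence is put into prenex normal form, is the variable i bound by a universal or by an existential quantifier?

universal

Drive negations inward (¬∀x A ≡ ∃x ¬A, ¬∃x A ≡ ∀x ¬A, De Morgan for ∧/∨):
  (forall i. D(i)) & ((forall k. ~D(k)) | (exists q. D(q)))
Pull the quantifiers to the front (each side's bound variable is not free in the other side):
  forall i. forall k. exists q. (D(i) & (~D(k) | D(q)))
The quantifier forall i sits under an even number of negations, so it remains universal.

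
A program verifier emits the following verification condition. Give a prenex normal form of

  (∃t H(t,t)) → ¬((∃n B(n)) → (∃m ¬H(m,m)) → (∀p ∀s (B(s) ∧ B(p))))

Eliminate → and ↔ using ¬ and ∨.
  ¬(∃t H(t,t)) ∨ ¬(¬(∃n B(n)) ∨ ¬(∃m ¬H(m,m)) ∨ (∀p ∀s (B(s) ∧ B(p))))
Push ¬ through the quantifiers and connectives to reach negation normal form:
  (∀t ¬H(t,t)) ∨ (∃n B(n)) ∧ (∃m ¬H(m,m)) ∧ (∃p ∃s (¬B(s) ∨ ¬B(p)))
Extract every quantifier outward, since the variables are now distinct and don't occur free across branches:
  ∀t ∃n ∃m ∃p ∃s (¬H(t,t) ∨ B(n) ∧ ¬H(m,m) ∧ (¬B(s) ∨ ¬B(p)))

∀t ∃n ∃m ∃p ∃s (¬H(t,t) ∨ B(n) ∧ ¬H(m,m) ∧ (¬B(s) ∨ ¬B(p)))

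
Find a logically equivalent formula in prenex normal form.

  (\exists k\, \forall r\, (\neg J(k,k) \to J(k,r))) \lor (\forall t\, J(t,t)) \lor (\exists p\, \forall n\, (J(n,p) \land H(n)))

\exists k\, \forall r\, \forall t\, \exists p\, \forall n\, (J(k,k) \lor J(k,r) \lor J(t,t) \lor J(n,p) \land H(n))

Eliminate → and ↔ using ¬ and ∨.
  (\exists k\, \forall r\, (\neg \neg J(k,k) \lor J(k,r))) \lor (\forall t\, J(t,t)) \lor (\exists p\, \forall n\, (J(n,p) \land H(n)))
Push ¬ through the quantifiers and connectives to reach negation normal form:
  (\exists k\, \forall r\, (J(k,k) \lor J(k,r))) \lor (\forall t\, J(t,t)) \lor (\exists p\, \forall n\, (J(n,p) \land H(n)))
Pull the quantifiers to the front (each side's bound variable is not free in the other side):
  \exists k\, \forall r\, \forall t\, \exists p\, \forall n\, (J(k,k) \lor J(k,r) \lor J(t,t) \lor J(n,p) \land H(n))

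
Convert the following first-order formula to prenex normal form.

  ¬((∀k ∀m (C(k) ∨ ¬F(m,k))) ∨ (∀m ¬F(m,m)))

Push ¬ through the quantifiers and connectives to reach negation normal form:
  (∃k ∃m (¬C(k) ∧ F(m,k))) ∧ (∃m F(m,m))
Rename bound variables to avoid capture: m↦t.
  (∃k ∃m (¬C(k) ∧ F(m,k))) ∧ (∃t F(t,t))
Pull the quantifiers to the front (each side's bound variable is not free in the other side):
  ∃k ∃m ∃t (¬C(k) ∧ F(m,k) ∧ F(t,t))

∃k ∃m ∃t (¬C(k) ∧ F(m,k) ∧ F(t,t))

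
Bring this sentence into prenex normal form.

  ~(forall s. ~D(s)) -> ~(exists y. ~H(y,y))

forall s. forall y. (~D(s) | H(y,y))

Rewrite implications/biconditionals: A → B as ¬A ∨ B.
  ~~(forall s. ~D(s)) | ~(exists y. ~H(y,y))
Move each ¬ inward, flipping quantifiers it crosses:
  (forall s. ~D(s)) | (forall y. H(y,y))
Extract every quantifier outward, since the variables are now distinct and don't occur free across branches:
  forall s. forall y. (~D(s) | H(y,y))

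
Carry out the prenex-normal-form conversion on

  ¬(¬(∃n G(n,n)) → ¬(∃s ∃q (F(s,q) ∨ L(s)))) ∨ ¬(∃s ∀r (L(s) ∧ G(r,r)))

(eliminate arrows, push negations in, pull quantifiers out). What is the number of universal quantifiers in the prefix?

Eliminate → and ↔ using ¬ and ∨.
  ¬(¬¬(∃n G(n,n)) ∨ ¬(∃s ∃q (F(s,q) ∨ L(s)))) ∨ ¬(∃s ∀r (L(s) ∧ G(r,r)))
Move each ¬ inward, flipping quantifiers it crosses:
  (∀n ¬G(n,n)) ∧ (∃s ∃q (F(s,q) ∨ L(s))) ∨ (∀s ∃r (¬L(s) ∨ ¬G(r,r)))
Standardize variables apart so no two quantifiers bind the same name: s↦x1.
  (∀n ¬G(n,n)) ∧ (∃s ∃q (F(s,q) ∨ L(s))) ∨ (∀x1 ∃r (¬L(x1) ∨ ¬G(r,r)))
Pull the quantifiers to the front (each side's bound variable is not free in the other side):
  ∀n ∃s ∃q ∀x1 ∃r (¬G(n,n) ∧ (F(s,q) ∨ L(s)) ∨ ¬L(x1) ∨ ¬G(r,r))
The prefix is ∀n ∃s ∃q ∀x1 ∃r: 2 universal, 3 existential.

2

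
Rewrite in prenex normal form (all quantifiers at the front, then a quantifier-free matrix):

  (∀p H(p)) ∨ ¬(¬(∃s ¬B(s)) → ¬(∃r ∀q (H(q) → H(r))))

Rewrite implications/biconditionals: A → B as ¬A ∨ B.
  (∀p H(p)) ∨ ¬(¬¬(∃s ¬B(s)) ∨ ¬(∃r ∀q (¬H(q) ∨ H(r))))
Drive negations inward (¬∀x A ≡ ∃x ¬A, ¬∃x A ≡ ∀x ¬A, De Morgan for ∧/∨):
  (∀p H(p)) ∨ (∀s B(s)) ∧ (∃r ∀q (¬H(q) ∨ H(r)))
Pull the quantifiers to the front (each side's bound variable is not free in the other side):
  ∀p ∀s ∃r ∀q (H(p) ∨ B(s) ∧ (¬H(q) ∨ H(r)))

∀p ∀s ∃r ∀q (H(p) ∨ B(s) ∧ (¬H(q) ∨ H(r)))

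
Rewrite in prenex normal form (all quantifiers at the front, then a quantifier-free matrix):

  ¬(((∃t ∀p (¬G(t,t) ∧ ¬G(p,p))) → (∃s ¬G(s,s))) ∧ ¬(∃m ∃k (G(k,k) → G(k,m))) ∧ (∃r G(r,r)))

Eliminate → and ↔ using ¬ and ∨.
  ¬((¬(∃t ∀p (¬G(t,t) ∧ ¬G(p,p))) ∨ (∃s ¬G(s,s))) ∧ ¬(∃m ∃k (¬G(k,k) ∨ G(k,m))) ∧ (∃r G(r,r)))
Move each ¬ inward, flipping quantifiers it crosses:
  (∃t ∀p (¬G(t,t) ∧ ¬G(p,p))) ∧ (∀s G(s,s)) ∨ (∃m ∃k (¬G(k,k) ∨ G(k,m))) ∨ (∀r ¬G(r,r))
All bound variables are already distinct, so no renaming is needed.
Extract every quantifier outward, since the variables are now distinct and don't occur free across branches:
  ∃t ∀p ∀s ∃m ∃k ∀r (¬G(t,t) ∧ ¬G(p,p) ∧ G(s,s) ∨ ¬G(k,k) ∨ G(k,m) ∨ ¬G(r,r))

∃t ∀p ∀s ∃m ∃k ∀r (¬G(t,t) ∧ ¬G(p,p) ∧ G(s,s) ∨ ¬G(k,k) ∨ G(k,m) ∨ ¬G(r,r))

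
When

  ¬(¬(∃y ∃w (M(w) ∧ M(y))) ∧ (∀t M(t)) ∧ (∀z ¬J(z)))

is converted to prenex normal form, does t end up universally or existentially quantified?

existential

Drive negations inward (¬∀x A ≡ ∃x ¬A, ¬∃x A ≡ ∀x ¬A, De Morgan for ∧/∨):
  (∃y ∃w (M(w) ∧ M(y))) ∨ (∃t ¬M(t)) ∨ (∃z J(z))
Finally move all quantifiers to the prefix:
  ∃y ∃w ∃t ∃z (M(w) ∧ M(y) ∨ ¬M(t) ∨ J(z))
The quantifier ∀t sits under an odd number of negations, so it flips to ∃t.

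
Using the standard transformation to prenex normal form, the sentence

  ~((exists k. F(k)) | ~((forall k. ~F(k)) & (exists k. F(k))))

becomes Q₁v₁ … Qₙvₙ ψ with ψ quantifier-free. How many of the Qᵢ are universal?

2

Move each ¬ inward, flipping quantifiers it crosses:
  (forall k. ~F(k)) & (forall k. ~F(k)) & (exists k. F(k))
Give each quantifier a distinct variable: k↦q, k↦y.
  (forall k. ~F(k)) & (forall q. ~F(q)) & (exists y. F(y))
Extract every quantifier outward, since the variables are now distinct and don't occur free across branches:
  forall k. forall q. exists y. (~F(k) & ~F(q) & F(y))
The prefix is forall k forall q exists y: 2 universal, 1 existential.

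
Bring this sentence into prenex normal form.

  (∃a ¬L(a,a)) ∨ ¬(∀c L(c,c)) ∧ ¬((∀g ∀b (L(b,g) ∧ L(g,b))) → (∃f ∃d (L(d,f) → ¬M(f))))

First replace A → B with ¬A ∨ B.
  (∃a ¬L(a,a)) ∨ ¬(∀c L(c,c)) ∧ ¬(¬(∀g ∀b (L(b,g) ∧ L(g,b))) ∨ (∃f ∃d (¬L(d,f) ∨ ¬M(f))))
Drive negations inward (¬∀x A ≡ ∃x ¬A, ¬∃x A ≡ ∀x ¬A, De Morgan for ∧/∨):
  (∃a ¬L(a,a)) ∨ (∃c ¬L(c,c)) ∧ (∀g ∀b (L(b,g) ∧ L(g,b))) ∧ (∀f ∀d (L(d,f) ∧ M(f)))
All bound variables are already distinct, so no renaming is needed.
Extract every quantifier outward, since the variables are now distinct and don't occur free across branches:
  ∃a ∃c ∀g ∀b ∀f ∀d (¬L(a,a) ∨ ¬L(c,c) ∧ L(b,g) ∧ L(g,b) ∧ L(d,f) ∧ M(f))

∃a ∃c ∀g ∀b ∀f ∀d (¬L(a,a) ∨ ¬L(c,c) ∧ L(b,g) ∧ L(g,b) ∧ L(d,f) ∧ M(f))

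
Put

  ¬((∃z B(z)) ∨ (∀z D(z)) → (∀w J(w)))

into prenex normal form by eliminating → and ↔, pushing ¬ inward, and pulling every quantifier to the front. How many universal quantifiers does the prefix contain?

1

First replace A → B with ¬A ∨ B.
  ¬(¬((∃z B(z)) ∨ (∀z D(z))) ∨ (∀w J(w)))
Move each ¬ inward, flipping quantifiers it crosses:
  ((∃z B(z)) ∨ (∀z D(z))) ∧ (∃w ¬J(w))
Give each quantifier a distinct variable: z↦p.
  ((∃z B(z)) ∨ (∀p D(p))) ∧ (∃w ¬J(w))
Finally move all quantifiers to the prefix:
  ∃z ∀p ∃w ((B(z) ∨ D(p)) ∧ ¬J(w))
The prefix is ∃z ∀p ∃w: 1 universal, 2 existential.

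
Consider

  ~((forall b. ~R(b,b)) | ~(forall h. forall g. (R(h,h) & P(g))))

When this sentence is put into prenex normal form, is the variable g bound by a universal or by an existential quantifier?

universal

Drive negations inward (¬∀x A ≡ ∃x ¬A, ¬∃x A ≡ ∀x ¬A, De Morgan for ∧/∨):
  (exists b. R(b,b)) & (forall h. forall g. (R(h,h) & P(g)))
All bound variables are already distinct, so no renaming is needed.
Extract every quantifier outward, since the variables are now distinct and don't occur free across branches:
  exists b. forall h. forall g. (R(b,b) & R(h,h) & P(g))
The quantifier forall g sits under an even number of negations, so it remains universal.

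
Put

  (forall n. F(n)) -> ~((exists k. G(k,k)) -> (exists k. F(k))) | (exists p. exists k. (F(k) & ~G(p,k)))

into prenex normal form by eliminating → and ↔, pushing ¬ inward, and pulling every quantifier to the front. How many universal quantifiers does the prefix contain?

First replace A → B with ¬A ∨ B.
  ~(forall n. F(n)) | ~(~(exists k. G(k,k)) | (exists k. F(k))) | (exists p. exists k. (F(k) & ~G(p,k)))
Drive negations inward (¬∀x A ≡ ∃x ¬A, ¬∃x A ≡ ∀x ¬A, De Morgan for ∧/∨):
  (exists n. ~F(n)) | (exists k. G(k,k)) & (forall k. ~F(k)) | (exists p. exists k. (F(k) & ~G(p,k)))
Rename bound variables to avoid capture: k↦u1, k↦u.
  (exists n. ~F(n)) | (exists k. G(k,k)) & (forall u1. ~F(u1)) | (exists p. exists u. (F(u) & ~G(p,u)))
Pull the quantifiers to the front (each side's bound variable is not free in the other side):
  exists n. exists k. forall u1. exists p. exists u. (~F(n) | G(k,k) & ~F(u1) | F(u) & ~G(p,u))
The prefix is exists n exists k forall u1 exists p exists u: 1 universal, 4 existential.

1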